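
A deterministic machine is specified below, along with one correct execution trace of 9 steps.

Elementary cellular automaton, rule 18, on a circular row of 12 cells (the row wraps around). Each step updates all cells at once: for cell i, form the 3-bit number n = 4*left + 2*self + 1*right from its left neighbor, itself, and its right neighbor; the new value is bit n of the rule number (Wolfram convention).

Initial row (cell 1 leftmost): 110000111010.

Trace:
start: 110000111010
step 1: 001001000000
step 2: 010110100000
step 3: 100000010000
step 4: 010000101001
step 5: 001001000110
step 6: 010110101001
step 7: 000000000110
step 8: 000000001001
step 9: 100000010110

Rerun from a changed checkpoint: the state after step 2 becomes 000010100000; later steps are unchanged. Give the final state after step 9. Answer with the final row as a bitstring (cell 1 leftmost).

state after step 2 := 000010100000
step 3: 000100010000
step 4: 001010101000
step 5: 010000000100
step 6: 101000001010
step 7: 000100010000
step 8: 001010101000
step 9: 010000000100

010000000100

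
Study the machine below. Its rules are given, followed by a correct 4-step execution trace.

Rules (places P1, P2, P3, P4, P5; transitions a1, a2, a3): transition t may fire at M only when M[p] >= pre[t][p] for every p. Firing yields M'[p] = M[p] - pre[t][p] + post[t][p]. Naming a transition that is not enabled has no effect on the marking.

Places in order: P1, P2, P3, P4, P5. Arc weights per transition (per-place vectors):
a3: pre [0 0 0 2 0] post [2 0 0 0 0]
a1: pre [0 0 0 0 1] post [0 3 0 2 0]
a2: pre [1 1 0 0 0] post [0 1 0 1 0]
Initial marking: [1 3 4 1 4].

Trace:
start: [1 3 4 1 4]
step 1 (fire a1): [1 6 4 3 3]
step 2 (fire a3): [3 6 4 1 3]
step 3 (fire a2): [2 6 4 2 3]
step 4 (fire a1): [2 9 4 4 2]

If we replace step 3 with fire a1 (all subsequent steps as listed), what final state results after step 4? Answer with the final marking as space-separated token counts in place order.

3 12 4 5 1

(re-executing from step 3 with the substitution; state before step 3: [3 6 4 1 3])
step 3 (fire a1): [3 9 4 3 2]
step 4 (fire a1): [3 12 4 5 1]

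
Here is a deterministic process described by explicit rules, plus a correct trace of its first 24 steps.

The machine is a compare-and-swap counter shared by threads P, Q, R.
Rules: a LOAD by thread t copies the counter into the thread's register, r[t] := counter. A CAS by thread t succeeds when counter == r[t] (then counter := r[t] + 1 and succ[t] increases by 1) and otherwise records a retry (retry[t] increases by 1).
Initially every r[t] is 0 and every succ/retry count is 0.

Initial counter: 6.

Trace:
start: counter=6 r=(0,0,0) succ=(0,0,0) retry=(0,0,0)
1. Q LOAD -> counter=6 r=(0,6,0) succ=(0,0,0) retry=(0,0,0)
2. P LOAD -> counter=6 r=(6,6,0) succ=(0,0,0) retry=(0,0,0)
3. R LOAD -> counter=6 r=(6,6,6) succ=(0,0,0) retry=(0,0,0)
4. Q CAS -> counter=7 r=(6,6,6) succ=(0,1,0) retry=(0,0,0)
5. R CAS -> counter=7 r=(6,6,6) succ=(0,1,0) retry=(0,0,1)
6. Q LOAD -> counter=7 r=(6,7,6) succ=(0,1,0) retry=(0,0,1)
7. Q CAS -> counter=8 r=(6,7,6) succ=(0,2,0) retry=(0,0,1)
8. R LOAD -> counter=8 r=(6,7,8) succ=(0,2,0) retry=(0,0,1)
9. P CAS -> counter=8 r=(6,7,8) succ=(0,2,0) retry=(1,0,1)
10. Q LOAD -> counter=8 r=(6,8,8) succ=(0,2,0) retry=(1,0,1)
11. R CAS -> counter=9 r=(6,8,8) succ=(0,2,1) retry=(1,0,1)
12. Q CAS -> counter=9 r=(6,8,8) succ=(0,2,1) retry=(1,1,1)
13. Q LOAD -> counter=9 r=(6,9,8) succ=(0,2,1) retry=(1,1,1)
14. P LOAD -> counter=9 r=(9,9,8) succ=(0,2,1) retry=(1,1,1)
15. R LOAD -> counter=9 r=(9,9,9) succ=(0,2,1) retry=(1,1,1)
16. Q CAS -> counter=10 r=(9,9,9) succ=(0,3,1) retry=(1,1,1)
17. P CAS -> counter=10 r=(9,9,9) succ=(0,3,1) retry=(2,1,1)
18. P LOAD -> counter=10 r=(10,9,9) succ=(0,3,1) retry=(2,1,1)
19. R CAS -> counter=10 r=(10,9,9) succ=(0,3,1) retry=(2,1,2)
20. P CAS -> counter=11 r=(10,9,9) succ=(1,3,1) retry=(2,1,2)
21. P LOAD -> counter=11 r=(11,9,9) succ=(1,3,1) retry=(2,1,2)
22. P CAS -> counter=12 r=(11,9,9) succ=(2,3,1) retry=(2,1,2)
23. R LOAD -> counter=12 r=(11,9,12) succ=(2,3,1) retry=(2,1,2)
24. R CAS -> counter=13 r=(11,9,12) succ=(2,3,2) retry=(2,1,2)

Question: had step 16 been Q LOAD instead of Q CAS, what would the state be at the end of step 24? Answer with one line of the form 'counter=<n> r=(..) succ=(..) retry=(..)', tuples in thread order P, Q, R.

counter=13 r=(11,9,12) succ=(3,2,2) retry=(1,1,2)

(re-executing from step 16 with the substitution; state before step 16: counter=9 r=(9,9,9) succ=(0,2,1) retry=(1,1,1))
16. Q LOAD -> counter=9 r=(9,9,9) succ=(0,2,1) retry=(1,1,1)
17. P CAS -> counter=10 r=(9,9,9) succ=(1,2,1) retry=(1,1,1)
18. P LOAD -> counter=10 r=(10,9,9) succ=(1,2,1) retry=(1,1,1)
19. R CAS -> counter=10 r=(10,9,9) succ=(1,2,1) retry=(1,1,2)
20. P CAS -> counter=11 r=(10,9,9) succ=(2,2,1) retry=(1,1,2)
21. P LOAD -> counter=11 r=(11,9,9) succ=(2,2,1) retry=(1,1,2)
22. P CAS -> counter=12 r=(11,9,9) succ=(3,2,1) retry=(1,1,2)
23. R LOAD -> counter=12 r=(11,9,12) succ=(3,2,1) retry=(1,1,2)
24. R CAS -> counter=13 r=(11,9,12) succ=(3,2,2) retry=(1,1,2)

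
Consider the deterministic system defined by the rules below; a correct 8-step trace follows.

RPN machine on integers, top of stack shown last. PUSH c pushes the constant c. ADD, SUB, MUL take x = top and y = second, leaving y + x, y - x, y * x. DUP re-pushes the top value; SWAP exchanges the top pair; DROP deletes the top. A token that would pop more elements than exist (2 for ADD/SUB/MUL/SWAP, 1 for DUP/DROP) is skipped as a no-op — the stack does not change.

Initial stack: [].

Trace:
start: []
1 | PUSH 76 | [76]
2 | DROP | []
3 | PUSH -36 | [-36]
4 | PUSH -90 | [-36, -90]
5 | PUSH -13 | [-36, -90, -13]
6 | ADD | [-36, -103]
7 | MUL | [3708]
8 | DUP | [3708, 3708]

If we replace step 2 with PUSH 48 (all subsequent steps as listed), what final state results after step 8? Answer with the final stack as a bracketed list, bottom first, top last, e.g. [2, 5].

(re-executing from step 2 with the substitution; state before step 2: [76])
2 | PUSH 48 | [76, 48]
3 | PUSH -36 | [76, 48, -36]
4 | PUSH -90 | [76, 48, -36, -90]
5 | PUSH -13 | [76, 48, -36, -90, -13]
6 | ADD | [76, 48, -36, -103]
7 | MUL | [76, 48, 3708]
8 | DUP | [76, 48, 3708, 3708]

[76, 48, 3708, 3708]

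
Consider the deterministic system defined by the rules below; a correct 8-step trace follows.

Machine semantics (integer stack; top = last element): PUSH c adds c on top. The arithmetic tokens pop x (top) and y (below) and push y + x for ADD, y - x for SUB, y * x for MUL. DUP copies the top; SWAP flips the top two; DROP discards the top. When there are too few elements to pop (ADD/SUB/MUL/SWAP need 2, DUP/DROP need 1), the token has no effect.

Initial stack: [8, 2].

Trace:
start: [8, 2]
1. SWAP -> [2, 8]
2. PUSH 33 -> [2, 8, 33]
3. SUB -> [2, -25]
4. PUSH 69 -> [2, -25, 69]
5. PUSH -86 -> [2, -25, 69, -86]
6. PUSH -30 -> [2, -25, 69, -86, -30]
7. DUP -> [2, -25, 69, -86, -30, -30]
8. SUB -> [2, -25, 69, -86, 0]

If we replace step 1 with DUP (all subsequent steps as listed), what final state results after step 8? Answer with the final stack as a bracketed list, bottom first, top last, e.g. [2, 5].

[8, 2, -31, 69, -86, 0]

(re-executing from step 1 with the substitution; state before step 1: [8, 2])
1. DUP -> [8, 2, 2]
2. PUSH 33 -> [8, 2, 2, 33]
3. SUB -> [8, 2, -31]
4. PUSH 69 -> [8, 2, -31, 69]
5. PUSH -86 -> [8, 2, -31, 69, -86]
6. PUSH -30 -> [8, 2, -31, 69, -86, -30]
7. DUP -> [8, 2, -31, 69, -86, -30, -30]
8. SUB -> [8, 2, -31, 69, -86, 0]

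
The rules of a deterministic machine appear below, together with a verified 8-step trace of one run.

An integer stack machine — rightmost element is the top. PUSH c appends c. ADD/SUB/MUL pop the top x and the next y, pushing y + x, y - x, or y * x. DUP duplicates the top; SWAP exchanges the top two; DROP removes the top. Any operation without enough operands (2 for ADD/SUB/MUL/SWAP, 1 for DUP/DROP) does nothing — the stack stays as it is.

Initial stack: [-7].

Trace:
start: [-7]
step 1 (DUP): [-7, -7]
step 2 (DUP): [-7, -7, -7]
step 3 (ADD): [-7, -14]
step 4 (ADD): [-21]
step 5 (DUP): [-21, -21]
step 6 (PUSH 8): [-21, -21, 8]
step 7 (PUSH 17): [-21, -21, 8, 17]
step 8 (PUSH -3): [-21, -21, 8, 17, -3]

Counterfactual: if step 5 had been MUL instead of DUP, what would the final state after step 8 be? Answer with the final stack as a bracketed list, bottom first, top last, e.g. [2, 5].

(re-executing from step 5 with the substitution; state before step 5: [-21])
step 5 (MUL): [-21]
step 6 (PUSH 8): [-21, 8]
step 7 (PUSH 17): [-21, 8, 17]
step 8 (PUSH -3): [-21, 8, 17, -3]

[-21, 8, 17, -3]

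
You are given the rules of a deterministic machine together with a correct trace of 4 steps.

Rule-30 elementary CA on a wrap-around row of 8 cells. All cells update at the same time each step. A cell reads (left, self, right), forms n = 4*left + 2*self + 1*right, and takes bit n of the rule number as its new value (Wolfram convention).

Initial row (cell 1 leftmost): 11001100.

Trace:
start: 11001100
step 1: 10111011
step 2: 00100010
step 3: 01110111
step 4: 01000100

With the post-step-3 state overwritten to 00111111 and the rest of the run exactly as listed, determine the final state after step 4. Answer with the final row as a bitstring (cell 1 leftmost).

11100000

state after step 3 := 00111111
step 4: 11100000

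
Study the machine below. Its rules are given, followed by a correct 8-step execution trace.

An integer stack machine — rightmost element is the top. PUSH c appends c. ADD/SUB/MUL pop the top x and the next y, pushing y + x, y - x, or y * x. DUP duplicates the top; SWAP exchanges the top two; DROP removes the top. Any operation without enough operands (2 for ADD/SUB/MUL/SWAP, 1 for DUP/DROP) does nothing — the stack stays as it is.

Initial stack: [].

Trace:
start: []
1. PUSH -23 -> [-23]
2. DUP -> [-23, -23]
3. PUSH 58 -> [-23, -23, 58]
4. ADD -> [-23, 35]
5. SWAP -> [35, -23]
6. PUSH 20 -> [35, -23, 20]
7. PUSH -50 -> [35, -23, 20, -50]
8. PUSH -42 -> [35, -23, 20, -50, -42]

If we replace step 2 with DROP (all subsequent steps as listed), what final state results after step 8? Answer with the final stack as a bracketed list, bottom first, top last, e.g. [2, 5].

[58, 20, -50, -42]

(re-executing from step 2 with the substitution; state before step 2: [-23])
2. DROP -> []
3. PUSH 58 -> [58]
4. ADD -> [58]
5. SWAP -> [58]
6. PUSH 20 -> [58, 20]
7. PUSH -50 -> [58, 20, -50]
8. PUSH -42 -> [58, 20, -50, -42]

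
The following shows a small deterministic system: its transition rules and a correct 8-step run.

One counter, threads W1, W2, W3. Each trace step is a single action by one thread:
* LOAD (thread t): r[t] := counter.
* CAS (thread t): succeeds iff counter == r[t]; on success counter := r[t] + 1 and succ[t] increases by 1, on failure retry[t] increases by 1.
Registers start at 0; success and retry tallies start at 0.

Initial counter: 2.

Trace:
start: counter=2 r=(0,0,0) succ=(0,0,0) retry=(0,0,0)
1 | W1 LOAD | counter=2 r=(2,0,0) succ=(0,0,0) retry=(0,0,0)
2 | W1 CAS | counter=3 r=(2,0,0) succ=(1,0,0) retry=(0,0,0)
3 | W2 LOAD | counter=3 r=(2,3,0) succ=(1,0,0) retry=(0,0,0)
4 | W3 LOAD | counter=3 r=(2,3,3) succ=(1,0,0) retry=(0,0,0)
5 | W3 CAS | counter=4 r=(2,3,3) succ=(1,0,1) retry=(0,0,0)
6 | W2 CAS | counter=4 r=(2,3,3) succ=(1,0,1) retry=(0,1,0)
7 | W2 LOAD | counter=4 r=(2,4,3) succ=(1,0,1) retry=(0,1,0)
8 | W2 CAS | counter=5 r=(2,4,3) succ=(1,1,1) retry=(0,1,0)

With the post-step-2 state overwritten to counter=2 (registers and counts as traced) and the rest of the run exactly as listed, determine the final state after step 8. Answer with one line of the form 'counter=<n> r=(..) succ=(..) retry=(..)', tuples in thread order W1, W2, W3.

state after step 2 := counter=2 r=(2,0,0) succ=(1,0,0) retry=(0,0,0)
3 | W2 LOAD | counter=2 r=(2,2,0) succ=(1,0,0) retry=(0,0,0)
4 | W3 LOAD | counter=2 r=(2,2,2) succ=(1,0,0) retry=(0,0,0)
5 | W3 CAS | counter=3 r=(2,2,2) succ=(1,0,1) retry=(0,0,0)
6 | W2 CAS | counter=3 r=(2,2,2) succ=(1,0,1) retry=(0,1,0)
7 | W2 LOAD | counter=3 r=(2,3,2) succ=(1,0,1) retry=(0,1,0)
8 | W2 CAS | counter=4 r=(2,3,2) succ=(1,1,1) retry=(0,1,0)

counter=4 r=(2,3,2) succ=(1,1,1) retry=(0,1,0)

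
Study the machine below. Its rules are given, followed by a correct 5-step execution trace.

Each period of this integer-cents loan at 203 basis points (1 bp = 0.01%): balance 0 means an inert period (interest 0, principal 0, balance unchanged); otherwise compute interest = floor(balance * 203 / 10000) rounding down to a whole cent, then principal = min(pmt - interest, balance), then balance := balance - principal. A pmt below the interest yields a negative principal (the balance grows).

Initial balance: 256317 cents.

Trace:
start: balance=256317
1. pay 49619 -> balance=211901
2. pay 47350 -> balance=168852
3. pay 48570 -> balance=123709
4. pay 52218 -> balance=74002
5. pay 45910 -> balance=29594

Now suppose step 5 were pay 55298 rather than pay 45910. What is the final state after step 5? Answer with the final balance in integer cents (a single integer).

(re-executing from step 5 with the substitution; state before step 5: balance=74002)
5. pay 55298 -> balance=20206

20206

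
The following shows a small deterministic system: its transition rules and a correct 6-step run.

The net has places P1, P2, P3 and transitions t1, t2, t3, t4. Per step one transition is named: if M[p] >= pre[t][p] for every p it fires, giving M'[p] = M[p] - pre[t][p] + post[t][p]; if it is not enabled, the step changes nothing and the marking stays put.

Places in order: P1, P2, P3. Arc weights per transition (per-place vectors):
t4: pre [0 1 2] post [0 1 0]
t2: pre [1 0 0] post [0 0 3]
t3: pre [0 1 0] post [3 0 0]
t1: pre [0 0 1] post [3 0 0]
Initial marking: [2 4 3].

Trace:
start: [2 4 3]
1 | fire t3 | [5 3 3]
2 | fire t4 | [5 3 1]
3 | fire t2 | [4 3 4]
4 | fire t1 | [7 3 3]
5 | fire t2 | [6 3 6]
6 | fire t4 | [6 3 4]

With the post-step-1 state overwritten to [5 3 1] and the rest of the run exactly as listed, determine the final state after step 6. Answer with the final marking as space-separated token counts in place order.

6 3 4

state after step 1 := [5 3 1]
2 | fire t4 | [5 3 1]
3 | fire t2 | [4 3 4]
4 | fire t1 | [7 3 3]
5 | fire t2 | [6 3 6]
6 | fire t4 | [6 3 4]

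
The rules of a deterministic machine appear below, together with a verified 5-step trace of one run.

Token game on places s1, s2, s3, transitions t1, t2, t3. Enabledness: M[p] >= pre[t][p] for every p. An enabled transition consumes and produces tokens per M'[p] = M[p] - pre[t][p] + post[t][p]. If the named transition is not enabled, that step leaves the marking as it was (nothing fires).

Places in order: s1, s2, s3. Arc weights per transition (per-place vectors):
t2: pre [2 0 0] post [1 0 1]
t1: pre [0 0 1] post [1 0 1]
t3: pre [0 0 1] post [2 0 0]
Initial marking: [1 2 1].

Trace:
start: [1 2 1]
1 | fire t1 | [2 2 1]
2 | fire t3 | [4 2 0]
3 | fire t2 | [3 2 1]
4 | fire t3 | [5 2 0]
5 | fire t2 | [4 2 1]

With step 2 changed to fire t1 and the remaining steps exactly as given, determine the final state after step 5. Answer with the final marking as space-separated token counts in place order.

3 2 2

(re-executing from step 2 with the substitution; state before step 2: [2 2 1])
2 | fire t1 | [3 2 1]
3 | fire t2 | [2 2 2]
4 | fire t3 | [4 2 1]
5 | fire t2 | [3 2 2]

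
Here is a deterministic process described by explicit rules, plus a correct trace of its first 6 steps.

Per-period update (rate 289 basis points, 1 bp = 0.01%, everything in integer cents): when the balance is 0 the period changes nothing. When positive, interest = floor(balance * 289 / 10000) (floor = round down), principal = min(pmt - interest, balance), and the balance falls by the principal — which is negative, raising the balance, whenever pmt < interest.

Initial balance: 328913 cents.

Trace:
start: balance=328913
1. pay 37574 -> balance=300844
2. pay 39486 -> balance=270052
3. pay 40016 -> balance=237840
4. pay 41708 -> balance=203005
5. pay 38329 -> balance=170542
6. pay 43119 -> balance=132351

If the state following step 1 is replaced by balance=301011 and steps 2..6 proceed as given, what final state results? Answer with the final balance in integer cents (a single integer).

state after step 1 := balance=301011
2. pay 39486 -> balance=270224
3. pay 40016 -> balance=238017
4. pay 41708 -> balance=203187
5. pay 38329 -> balance=170730
6. pay 43119 -> balance=132545

132545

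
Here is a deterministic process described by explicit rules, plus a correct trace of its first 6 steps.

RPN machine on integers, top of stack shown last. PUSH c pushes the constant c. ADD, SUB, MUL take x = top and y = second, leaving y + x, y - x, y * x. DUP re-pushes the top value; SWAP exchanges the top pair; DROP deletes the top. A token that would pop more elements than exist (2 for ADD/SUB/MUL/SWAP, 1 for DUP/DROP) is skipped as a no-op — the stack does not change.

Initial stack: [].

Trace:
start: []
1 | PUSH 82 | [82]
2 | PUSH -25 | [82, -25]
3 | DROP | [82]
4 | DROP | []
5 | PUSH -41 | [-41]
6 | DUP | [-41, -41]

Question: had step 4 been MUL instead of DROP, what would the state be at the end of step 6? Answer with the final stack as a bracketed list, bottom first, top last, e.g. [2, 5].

(re-executing from step 4 with the substitution; state before step 4: [82])
4 | MUL | [82]
5 | PUSH -41 | [82, -41]
6 | DUP | [82, -41, -41]

[82, -41, -41]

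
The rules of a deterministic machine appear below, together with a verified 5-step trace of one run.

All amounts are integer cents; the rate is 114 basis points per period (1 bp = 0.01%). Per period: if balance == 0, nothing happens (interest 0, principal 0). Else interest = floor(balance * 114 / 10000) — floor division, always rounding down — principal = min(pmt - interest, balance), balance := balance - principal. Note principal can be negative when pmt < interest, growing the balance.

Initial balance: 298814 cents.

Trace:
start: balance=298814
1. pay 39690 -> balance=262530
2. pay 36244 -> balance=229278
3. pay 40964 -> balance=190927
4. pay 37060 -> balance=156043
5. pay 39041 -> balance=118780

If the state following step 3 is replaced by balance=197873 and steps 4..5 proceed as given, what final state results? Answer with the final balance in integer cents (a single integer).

125885

state after step 3 := balance=197873
4. pay 37060 -> balance=163068
5. pay 39041 -> balance=125885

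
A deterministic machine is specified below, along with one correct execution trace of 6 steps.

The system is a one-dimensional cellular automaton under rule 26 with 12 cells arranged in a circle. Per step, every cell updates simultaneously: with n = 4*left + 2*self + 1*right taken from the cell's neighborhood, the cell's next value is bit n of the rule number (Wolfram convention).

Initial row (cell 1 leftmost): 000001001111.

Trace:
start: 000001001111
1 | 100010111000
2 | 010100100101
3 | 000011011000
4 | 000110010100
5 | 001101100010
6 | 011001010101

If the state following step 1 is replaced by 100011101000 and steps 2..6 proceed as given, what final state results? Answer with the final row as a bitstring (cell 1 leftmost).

state after step 1 := 100011101000
2 | 010110000101
3 | 000101001000
4 | 001000110100
5 | 010101100010
6 | 100001010101

100001010101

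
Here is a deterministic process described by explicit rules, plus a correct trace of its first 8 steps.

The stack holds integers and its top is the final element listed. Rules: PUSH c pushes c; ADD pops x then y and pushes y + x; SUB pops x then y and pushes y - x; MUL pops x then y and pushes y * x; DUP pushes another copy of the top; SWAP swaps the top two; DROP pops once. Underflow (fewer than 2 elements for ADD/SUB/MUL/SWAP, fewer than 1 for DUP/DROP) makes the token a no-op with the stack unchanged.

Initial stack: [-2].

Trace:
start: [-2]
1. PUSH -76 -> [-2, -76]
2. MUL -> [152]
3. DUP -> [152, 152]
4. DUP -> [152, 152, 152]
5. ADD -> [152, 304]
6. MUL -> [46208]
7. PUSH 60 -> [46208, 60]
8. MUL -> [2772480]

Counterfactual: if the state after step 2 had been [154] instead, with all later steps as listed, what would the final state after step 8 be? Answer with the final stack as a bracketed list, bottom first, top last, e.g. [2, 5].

state after step 2 := [154]
3. DUP -> [154, 154]
4. DUP -> [154, 154, 154]
5. ADD -> [154, 308]
6. MUL -> [47432]
7. PUSH 60 -> [47432, 60]
8. MUL -> [2845920]

[2845920]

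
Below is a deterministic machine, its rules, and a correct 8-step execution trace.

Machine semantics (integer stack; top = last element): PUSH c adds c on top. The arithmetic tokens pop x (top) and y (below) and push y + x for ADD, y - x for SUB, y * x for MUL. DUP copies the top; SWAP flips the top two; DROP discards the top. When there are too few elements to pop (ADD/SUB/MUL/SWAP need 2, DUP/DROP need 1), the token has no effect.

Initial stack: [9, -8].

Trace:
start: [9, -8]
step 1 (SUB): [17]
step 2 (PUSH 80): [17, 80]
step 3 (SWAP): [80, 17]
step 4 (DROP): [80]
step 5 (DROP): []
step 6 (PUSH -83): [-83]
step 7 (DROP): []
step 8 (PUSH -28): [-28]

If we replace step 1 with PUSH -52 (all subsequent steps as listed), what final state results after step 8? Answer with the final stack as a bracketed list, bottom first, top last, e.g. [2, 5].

[9, -8, -28]

(re-executing from step 1 with the substitution; state before step 1: [9, -8])
step 1 (PUSH -52): [9, -8, -52]
step 2 (PUSH 80): [9, -8, -52, 80]
step 3 (SWAP): [9, -8, 80, -52]
step 4 (DROP): [9, -8, 80]
step 5 (DROP): [9, -8]
step 6 (PUSH -83): [9, -8, -83]
step 7 (DROP): [9, -8]
step 8 (PUSH -28): [9, -8, -28]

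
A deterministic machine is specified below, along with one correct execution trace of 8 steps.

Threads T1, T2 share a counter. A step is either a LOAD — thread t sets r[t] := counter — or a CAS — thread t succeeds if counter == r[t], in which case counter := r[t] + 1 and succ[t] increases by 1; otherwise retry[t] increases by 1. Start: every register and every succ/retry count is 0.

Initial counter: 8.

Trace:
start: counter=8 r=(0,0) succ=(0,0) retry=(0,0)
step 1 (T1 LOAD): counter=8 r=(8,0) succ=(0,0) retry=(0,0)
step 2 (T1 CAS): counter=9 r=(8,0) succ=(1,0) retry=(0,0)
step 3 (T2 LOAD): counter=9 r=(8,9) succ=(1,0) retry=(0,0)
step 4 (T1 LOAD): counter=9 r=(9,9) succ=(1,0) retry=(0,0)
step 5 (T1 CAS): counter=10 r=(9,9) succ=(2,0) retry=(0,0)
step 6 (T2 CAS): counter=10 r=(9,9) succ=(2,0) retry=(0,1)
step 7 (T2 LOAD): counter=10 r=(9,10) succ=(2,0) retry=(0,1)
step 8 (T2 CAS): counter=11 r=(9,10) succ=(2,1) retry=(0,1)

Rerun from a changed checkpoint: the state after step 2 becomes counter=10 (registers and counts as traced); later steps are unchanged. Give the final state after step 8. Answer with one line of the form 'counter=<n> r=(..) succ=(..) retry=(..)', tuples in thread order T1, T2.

counter=12 r=(10,11) succ=(2,1) retry=(0,1)

state after step 2 := counter=10 r=(8,0) succ=(1,0) retry=(0,0)
step 3 (T2 LOAD): counter=10 r=(8,10) succ=(1,0) retry=(0,0)
step 4 (T1 LOAD): counter=10 r=(10,10) succ=(1,0) retry=(0,0)
step 5 (T1 CAS): counter=11 r=(10,10) succ=(2,0) retry=(0,0)
step 6 (T2 CAS): counter=11 r=(10,10) succ=(2,0) retry=(0,1)
step 7 (T2 LOAD): counter=11 r=(10,11) succ=(2,0) retry=(0,1)
step 8 (T2 CAS): counter=12 r=(10,11) succ=(2,1) retry=(0,1)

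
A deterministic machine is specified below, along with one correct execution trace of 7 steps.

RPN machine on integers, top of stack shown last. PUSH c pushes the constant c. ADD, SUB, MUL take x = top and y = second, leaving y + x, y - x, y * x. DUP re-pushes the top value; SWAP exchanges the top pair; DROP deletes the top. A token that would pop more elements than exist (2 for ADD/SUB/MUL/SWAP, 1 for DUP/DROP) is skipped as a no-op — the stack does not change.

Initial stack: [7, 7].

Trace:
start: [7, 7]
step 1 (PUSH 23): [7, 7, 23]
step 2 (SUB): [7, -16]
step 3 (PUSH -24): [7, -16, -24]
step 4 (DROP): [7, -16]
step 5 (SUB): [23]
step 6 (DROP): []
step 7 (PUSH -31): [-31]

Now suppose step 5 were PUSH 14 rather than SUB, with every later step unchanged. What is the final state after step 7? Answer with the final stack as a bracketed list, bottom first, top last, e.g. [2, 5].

[7, -16, -31]

(re-executing from step 5 with the substitution; state before step 5: [7, -16])
step 5 (PUSH 14): [7, -16, 14]
step 6 (DROP): [7, -16]
step 7 (PUSH -31): [7, -16, -31]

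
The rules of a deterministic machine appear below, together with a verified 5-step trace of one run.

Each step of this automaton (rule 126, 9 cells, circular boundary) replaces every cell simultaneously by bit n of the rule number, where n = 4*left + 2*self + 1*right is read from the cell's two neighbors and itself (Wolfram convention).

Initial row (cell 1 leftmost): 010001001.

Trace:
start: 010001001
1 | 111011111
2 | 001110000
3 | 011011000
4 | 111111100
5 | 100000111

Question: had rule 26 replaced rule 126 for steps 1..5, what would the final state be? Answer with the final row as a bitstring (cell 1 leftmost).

(re-executing steps 1..5 under rule 26; state before step 1: 010001001)
1 | 001010110
2 | 010000101
3 | 001001000
4 | 010110100
5 | 100100010

100100010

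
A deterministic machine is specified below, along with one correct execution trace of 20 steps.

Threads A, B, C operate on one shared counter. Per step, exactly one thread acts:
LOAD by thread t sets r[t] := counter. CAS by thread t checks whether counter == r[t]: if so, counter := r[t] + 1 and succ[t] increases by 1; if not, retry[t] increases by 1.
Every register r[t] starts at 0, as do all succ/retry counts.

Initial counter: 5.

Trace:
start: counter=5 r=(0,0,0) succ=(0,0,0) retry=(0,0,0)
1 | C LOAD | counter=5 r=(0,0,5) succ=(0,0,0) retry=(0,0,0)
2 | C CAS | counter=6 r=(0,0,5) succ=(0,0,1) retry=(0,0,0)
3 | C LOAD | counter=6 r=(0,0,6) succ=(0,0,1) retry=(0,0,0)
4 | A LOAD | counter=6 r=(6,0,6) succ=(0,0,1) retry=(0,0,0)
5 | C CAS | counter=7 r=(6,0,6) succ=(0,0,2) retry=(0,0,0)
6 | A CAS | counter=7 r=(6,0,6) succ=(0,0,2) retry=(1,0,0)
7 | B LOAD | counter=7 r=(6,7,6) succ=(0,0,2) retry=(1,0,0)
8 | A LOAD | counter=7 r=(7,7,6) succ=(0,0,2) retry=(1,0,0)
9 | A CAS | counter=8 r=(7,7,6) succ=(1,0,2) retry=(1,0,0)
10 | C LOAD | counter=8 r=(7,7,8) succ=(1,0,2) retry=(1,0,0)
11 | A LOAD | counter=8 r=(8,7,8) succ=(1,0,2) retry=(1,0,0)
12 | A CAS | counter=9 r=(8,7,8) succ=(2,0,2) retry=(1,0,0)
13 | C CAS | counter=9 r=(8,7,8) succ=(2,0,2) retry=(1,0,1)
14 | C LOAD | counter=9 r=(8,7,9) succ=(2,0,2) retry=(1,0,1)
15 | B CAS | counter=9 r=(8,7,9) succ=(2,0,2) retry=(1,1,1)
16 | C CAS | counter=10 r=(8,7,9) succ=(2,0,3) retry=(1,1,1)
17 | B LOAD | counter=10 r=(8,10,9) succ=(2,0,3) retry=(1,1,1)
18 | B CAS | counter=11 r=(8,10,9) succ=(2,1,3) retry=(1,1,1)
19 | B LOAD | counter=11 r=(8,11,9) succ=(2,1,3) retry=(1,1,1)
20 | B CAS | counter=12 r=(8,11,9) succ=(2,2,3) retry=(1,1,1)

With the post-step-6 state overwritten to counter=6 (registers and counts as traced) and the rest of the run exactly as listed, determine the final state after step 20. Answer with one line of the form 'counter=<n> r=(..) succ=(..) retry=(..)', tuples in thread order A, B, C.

counter=11 r=(7,10,8) succ=(2,2,3) retry=(1,1,1)

state after step 6 := counter=6 r=(6,0,6) succ=(0,0,2) retry=(1,0,0)
7 | B LOAD | counter=6 r=(6,6,6) succ=(0,0,2) retry=(1,0,0)
8 | A LOAD | counter=6 r=(6,6,6) succ=(0,0,2) retry=(1,0,0)
9 | A CAS | counter=7 r=(6,6,6) succ=(1,0,2) retry=(1,0,0)
10 | C LOAD | counter=7 r=(6,6,7) succ=(1,0,2) retry=(1,0,0)
11 | A LOAD | counter=7 r=(7,6,7) succ=(1,0,2) retry=(1,0,0)
12 | A CAS | counter=8 r=(7,6,7) succ=(2,0,2) retry=(1,0,0)
13 | C CAS | counter=8 r=(7,6,7) succ=(2,0,2) retry=(1,0,1)
14 | C LOAD | counter=8 r=(7,6,8) succ=(2,0,2) retry=(1,0,1)
15 | B CAS | counter=8 r=(7,6,8) succ=(2,0,2) retry=(1,1,1)
16 | C CAS | counter=9 r=(7,6,8) succ=(2,0,3) retry=(1,1,1)
17 | B LOAD | counter=9 r=(7,9,8) succ=(2,0,3) retry=(1,1,1)
18 | B CAS | counter=10 r=(7,9,8) succ=(2,1,3) retry=(1,1,1)
19 | B LOAD | counter=10 r=(7,10,8) succ=(2,1,3) retry=(1,1,1)
20 | B CAS | counter=11 r=(7,10,8) succ=(2,2,3) retry=(1,1,1)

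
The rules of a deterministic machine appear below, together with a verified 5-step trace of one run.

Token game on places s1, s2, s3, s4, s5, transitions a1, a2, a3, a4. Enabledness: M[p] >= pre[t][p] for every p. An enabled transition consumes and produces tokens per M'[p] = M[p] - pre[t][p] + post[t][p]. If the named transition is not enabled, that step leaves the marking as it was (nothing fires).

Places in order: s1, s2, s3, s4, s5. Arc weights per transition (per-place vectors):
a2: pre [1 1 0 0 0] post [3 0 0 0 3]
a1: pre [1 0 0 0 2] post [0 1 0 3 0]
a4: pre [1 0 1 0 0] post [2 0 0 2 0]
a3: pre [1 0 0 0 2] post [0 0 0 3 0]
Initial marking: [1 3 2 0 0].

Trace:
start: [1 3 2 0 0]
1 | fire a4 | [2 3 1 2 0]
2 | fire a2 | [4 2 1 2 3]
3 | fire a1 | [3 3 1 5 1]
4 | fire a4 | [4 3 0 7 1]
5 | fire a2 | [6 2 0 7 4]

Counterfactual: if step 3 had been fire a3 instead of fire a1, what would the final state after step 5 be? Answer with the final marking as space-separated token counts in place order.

(re-executing from step 3 with the substitution; state before step 3: [4 2 1 2 3])
3 | fire a3 | [3 2 1 5 1]
4 | fire a4 | [4 2 0 7 1]
5 | fire a2 | [6 1 0 7 4]

6 1 0 7 4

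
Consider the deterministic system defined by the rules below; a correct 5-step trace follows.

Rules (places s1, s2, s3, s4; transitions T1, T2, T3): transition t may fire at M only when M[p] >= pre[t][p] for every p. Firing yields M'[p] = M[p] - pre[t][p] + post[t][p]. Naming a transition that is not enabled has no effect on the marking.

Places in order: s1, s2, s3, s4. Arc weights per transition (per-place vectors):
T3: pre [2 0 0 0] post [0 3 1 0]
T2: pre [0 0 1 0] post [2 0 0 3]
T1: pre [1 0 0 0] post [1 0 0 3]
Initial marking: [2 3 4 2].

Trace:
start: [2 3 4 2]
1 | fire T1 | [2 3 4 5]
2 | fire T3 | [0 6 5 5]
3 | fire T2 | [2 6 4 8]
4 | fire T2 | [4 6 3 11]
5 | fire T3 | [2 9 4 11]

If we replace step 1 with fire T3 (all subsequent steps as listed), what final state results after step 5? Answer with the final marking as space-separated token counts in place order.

2 9 4 8

(re-executing from step 1 with the substitution; state before step 1: [2 3 4 2])
1 | fire T3 | [0 6 5 2]
2 | fire T3 | [0 6 5 2]
3 | fire T2 | [2 6 4 5]
4 | fire T2 | [4 6 3 8]
5 | fire T3 | [2 9 4 8]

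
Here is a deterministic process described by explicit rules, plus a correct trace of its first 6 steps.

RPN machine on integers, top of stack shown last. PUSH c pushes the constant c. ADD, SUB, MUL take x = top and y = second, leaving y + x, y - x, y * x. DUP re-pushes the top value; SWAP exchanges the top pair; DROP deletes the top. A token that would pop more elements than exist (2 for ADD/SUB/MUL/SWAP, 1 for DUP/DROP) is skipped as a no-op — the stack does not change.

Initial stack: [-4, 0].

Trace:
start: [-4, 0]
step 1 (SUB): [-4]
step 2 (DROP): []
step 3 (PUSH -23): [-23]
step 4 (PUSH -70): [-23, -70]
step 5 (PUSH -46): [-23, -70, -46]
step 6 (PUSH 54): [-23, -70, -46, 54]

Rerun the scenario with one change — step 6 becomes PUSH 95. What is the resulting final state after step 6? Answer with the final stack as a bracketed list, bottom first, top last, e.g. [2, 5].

(re-executing from step 6 with the substitution; state before step 6: [-23, -70, -46])
step 6 (PUSH 95): [-23, -70, -46, 95]

[-23, -70, -46, 95]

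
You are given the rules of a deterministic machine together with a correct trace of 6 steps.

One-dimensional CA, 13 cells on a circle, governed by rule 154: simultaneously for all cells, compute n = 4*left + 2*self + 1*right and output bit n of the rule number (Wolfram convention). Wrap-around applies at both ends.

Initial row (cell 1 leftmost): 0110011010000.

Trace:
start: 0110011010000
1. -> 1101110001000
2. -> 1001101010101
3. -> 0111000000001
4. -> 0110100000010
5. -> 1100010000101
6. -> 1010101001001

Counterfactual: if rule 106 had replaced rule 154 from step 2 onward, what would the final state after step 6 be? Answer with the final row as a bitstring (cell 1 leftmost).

1111110011110

(re-executing steps 2..6 under rule 106; state before step 2: 1101110001000)
2. -> 1111010010001
3. -> 0001100100011
4. -> 0011101000111
5. -> 0110110001101
6. -> 1111110011110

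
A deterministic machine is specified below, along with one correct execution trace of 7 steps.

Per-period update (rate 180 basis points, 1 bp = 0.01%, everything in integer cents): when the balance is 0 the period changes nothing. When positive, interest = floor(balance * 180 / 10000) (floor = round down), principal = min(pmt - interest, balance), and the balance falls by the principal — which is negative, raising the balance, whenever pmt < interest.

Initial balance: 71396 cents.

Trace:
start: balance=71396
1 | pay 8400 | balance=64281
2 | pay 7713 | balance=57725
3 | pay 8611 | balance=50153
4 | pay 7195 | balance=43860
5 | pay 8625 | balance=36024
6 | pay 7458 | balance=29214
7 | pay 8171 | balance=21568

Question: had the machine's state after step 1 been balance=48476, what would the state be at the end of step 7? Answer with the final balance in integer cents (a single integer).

state after step 1 := balance=48476
2 | pay 7713 | balance=41635
3 | pay 8611 | balance=33773
4 | pay 7195 | balance=27185
5 | pay 8625 | balance=19049
6 | pay 7458 | balance=11933
7 | pay 8171 | balance=3976

3976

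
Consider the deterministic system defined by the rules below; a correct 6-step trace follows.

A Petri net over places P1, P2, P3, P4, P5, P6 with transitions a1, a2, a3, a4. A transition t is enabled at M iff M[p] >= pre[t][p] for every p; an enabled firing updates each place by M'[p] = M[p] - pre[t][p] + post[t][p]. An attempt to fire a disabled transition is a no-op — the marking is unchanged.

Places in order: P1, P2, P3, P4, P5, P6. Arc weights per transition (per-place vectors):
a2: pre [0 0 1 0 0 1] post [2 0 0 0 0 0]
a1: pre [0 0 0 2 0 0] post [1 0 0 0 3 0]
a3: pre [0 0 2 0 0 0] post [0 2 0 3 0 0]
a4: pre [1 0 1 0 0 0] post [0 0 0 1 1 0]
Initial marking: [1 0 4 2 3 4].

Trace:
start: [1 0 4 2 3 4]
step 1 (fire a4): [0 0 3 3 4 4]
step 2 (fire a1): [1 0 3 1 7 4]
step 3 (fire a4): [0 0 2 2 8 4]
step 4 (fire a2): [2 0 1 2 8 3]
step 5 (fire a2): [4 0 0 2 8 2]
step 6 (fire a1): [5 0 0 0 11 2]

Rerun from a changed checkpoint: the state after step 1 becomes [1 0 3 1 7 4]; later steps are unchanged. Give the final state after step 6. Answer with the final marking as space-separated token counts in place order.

state after step 1 := [1 0 3 1 7 4]
step 2 (fire a1): [1 0 3 1 7 4]
step 3 (fire a4): [0 0 2 2 8 4]
step 4 (fire a2): [2 0 1 2 8 3]
step 5 (fire a2): [4 0 0 2 8 2]
step 6 (fire a1): [5 0 0 0 11 2]

5 0 0 0 11 2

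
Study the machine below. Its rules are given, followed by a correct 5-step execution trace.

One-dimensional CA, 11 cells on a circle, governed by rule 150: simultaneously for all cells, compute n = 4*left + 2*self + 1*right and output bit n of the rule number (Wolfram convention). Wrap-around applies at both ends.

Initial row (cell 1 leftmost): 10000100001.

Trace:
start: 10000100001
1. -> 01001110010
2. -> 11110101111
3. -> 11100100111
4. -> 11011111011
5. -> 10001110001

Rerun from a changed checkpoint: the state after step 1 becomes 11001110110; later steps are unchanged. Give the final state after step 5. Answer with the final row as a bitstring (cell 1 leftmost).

01001111101

state after step 1 := 11001110110
2. -> 00110100000
3. -> 01000110000
4. -> 11101001000
5. -> 01001111101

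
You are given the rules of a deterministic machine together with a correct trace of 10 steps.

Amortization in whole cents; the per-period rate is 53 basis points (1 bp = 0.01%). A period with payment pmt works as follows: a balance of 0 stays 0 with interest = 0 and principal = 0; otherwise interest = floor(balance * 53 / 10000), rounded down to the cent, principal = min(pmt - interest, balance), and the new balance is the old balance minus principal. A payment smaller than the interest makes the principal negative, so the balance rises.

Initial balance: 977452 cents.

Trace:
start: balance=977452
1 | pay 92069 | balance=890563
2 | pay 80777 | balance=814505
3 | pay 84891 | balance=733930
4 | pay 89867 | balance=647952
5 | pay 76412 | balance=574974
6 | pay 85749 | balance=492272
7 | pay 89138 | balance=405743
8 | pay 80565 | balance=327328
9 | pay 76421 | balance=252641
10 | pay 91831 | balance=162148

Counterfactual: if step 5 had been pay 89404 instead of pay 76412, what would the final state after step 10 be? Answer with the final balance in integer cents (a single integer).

148807

(re-executing from step 5 with the substitution; state before step 5: balance=647952)
5 | pay 89404 | balance=561982
6 | pay 85749 | balance=479211
7 | pay 89138 | balance=392612
8 | pay 80565 | balance=314127
9 | pay 76421 | balance=239370
10 | pay 91831 | balance=148807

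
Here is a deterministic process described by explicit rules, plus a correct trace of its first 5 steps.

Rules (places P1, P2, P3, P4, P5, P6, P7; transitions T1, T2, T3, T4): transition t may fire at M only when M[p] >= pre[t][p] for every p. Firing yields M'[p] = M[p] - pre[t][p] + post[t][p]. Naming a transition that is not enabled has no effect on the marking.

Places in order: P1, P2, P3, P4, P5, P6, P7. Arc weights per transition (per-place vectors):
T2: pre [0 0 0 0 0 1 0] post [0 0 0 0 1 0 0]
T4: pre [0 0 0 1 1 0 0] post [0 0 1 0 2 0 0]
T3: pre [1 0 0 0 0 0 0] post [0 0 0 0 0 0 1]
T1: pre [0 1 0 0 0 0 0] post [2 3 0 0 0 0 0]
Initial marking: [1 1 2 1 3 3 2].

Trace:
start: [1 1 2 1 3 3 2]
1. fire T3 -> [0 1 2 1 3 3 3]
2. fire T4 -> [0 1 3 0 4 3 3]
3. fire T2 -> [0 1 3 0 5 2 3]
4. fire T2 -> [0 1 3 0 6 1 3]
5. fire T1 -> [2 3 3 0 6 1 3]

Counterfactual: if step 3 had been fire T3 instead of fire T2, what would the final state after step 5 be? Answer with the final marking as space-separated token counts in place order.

(re-executing from step 3 with the substitution; state before step 3: [0 1 3 0 4 3 3])
3. fire T3 -> [0 1 3 0 4 3 3]
4. fire T2 -> [0 1 3 0 5 2 3]
5. fire T1 -> [2 3 3 0 5 2 3]

2 3 3 0 5 2 3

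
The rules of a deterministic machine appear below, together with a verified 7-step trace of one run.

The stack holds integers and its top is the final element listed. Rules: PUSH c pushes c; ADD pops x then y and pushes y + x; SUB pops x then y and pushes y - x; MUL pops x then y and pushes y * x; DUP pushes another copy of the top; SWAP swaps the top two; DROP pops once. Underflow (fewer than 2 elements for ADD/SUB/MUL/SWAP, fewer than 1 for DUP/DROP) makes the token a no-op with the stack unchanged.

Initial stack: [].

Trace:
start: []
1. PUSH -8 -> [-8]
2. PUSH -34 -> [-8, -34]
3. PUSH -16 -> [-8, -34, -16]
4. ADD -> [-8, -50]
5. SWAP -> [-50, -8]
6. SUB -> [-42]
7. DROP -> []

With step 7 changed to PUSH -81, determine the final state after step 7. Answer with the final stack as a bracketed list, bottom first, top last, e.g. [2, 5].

[-42, -81]

(re-executing from step 7 with the substitution; state before step 7: [-42])
7. PUSH -81 -> [-42, -81]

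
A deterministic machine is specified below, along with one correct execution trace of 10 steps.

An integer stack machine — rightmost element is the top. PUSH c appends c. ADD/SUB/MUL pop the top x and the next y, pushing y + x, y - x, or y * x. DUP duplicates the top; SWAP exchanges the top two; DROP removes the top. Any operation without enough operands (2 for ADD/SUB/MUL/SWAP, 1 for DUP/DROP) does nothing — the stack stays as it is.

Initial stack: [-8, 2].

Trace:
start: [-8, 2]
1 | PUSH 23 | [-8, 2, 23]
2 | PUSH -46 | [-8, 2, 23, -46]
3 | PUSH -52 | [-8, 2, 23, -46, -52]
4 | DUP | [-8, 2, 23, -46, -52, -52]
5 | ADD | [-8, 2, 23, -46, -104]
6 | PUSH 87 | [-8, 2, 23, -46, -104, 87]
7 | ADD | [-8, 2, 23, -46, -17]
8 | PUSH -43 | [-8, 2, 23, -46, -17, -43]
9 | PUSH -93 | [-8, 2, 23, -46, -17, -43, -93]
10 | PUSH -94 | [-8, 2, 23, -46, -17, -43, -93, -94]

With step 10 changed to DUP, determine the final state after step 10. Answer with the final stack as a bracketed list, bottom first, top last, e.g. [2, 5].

(re-executing from step 10 with the substitution; state before step 10: [-8, 2, 23, -46, -17, -43, -93])
10 | DUP | [-8, 2, 23, -46, -17, -43, -93, -93]

[-8, 2, 23, -46, -17, -43, -93, -93]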